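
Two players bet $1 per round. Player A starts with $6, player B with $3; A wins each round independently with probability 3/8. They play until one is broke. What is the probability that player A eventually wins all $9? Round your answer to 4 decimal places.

0.2080

Let r = q/p = (5/8)/(3/8) = 5/3. The recurrence P(i) = p·P(i+1) + q·P(i−1) with P(0)=0, P(9)=1 gives P(i) = (1 − r^i)/(1 − r^9).
P(6) = (1 − (5/3)^6) / (1 − (5/3)^9) = 4104/19729 ≈ 0.2080.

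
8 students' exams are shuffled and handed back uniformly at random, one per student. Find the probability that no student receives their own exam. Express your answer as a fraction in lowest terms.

2119/5760

This is the derangement probability: permutations of 8 with no fixed point.
D(8) = 8! · (1 − 1/1! + 1/2! − ··· + (−1)^8/8!) = 14833.
P = 14833/40320 = 2119/5760.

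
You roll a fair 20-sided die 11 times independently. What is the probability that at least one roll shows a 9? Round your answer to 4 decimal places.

0.4312

P(no roll shows a 9) = (19/20)^11 ≈ 0.5688.
P(at least one) = 1 − 0.5688 = 0.4312.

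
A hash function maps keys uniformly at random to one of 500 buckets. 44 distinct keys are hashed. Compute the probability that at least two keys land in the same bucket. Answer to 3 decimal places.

0.858

It's easier to compute the probability that all 44 are distinct.
P(all distinct) = 500/500 · 499/500 · ··· · 457/500 ≈ 0.142.
So the probability of at least one match is 1 − 0.142 = 0.858.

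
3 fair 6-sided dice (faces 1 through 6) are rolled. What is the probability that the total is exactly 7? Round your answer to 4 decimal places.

There are 6^3 = 216 equally likely outcomes.
The number of ordered 3-tuples from {1,…,6} summing to 7 is 15.
P(sum = 7) = 15/216 = 5/72 ≈ 0.0694.

0.0694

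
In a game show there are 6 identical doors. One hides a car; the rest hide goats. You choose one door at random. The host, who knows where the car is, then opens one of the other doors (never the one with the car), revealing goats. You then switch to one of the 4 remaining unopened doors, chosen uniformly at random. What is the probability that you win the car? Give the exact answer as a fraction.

Your original door holds the car with probability 1/6, so the other 5 collectively hold it with probability 5/6.
The host can always find an empty door to open, so this doesn't change that 5/6; it is now spread over the 4 remaining unopened doors.
P(win by switching) = (5/6) · (1/4) = 5/24.

5/24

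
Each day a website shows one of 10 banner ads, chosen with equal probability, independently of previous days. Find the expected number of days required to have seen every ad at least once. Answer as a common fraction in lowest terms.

7381/252

After i distinct types are collected, each trial gives a new one with probability (10−i)/10, so the expected wait for the next new type is 10/(10−i).
E = 10/10 + 10/9 + 10/8 + 10/7 + 10/6 + 10/5 + 10/4 + 10/3 + 10/2 + 10/1 = 7381/252.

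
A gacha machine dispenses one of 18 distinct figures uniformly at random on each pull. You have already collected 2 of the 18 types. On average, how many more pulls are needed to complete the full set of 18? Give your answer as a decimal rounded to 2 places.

60.85

Starting from 2 distinct types, each trial gives a new one with probability (18−i)/18 when i types are held, so the wait for the next new type is 18/(18−i).
E = 18/16 + 18/15 + 18/14 + 18/13 + 18/12 + 18/11 + 18/10 + 18/9 + 18/8 + 18/7 + 18/6 + 18/5 + 18/4 + 18/3 + 18/2 + 18/1 = 2436559/40040 ≈ 60.85.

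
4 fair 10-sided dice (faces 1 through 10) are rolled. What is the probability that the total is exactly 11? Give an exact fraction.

3/250

There are 10^4 = 10000 equally likely outcomes.
The number of ordered 4-tuples from {1,…,10} summing to 11 is 120.
P(sum = 11) = 120/10000 = 3/250.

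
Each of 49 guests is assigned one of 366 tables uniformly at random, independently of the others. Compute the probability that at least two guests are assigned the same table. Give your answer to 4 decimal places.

It's easier to compute the probability that all 49 are distinct.
P(all distinct) = 366/366 · 365/366 · ··· · 318/366 ≈ 0.0346.
So the probability of at least one match is 1 − 0.0346 = 0.9654.

0.9654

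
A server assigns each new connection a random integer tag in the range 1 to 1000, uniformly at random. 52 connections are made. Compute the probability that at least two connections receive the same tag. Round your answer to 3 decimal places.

It's easier to compute the probability that all 52 are distinct.
P(all distinct) = 1000/1000 · 999/1000 · ··· · 949/1000 ≈ 0.259.
So the probability of at least one match is 1 − 0.259 = 0.741.

0.741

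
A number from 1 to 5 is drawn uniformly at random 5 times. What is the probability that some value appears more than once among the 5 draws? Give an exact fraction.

P(all 5 different) = 5/5 · 4/5 · ··· · 1/5 = 24/625.
P(at least two equal) = 1 − 24/625 = 601/625.

601/625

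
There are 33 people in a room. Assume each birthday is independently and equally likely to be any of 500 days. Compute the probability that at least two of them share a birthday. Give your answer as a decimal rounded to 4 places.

0.6603

It's easier to compute the probability that all 33 are distinct.
P(all distinct) = 500/500 · 499/500 · ··· · 468/500 ≈ 0.3397.
So the probability of at least one match is 1 − 0.3397 = 0.6603.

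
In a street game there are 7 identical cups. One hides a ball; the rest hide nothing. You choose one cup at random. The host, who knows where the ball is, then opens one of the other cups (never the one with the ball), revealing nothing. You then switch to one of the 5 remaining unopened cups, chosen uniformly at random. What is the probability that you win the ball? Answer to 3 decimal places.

Your original cup holds the ball with probability 1/7, so the other 6 collectively hold it with probability 6/7.
The host can always find an empty cup to open, so this doesn't change that 6/7; it is now spread over the 5 remaining unopened cups.
P(win by switching) = (6/7) · (1/5) = 6/35 ≈ 0.171.

0.171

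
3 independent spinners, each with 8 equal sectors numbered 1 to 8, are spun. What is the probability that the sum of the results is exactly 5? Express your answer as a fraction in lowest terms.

There are 8^3 = 512 equally likely outcomes.
The number of ordered 3-tuples from {1,…,8} summing to 5 is 6.
P(sum = 5) = 6/512 = 3/256.

3/256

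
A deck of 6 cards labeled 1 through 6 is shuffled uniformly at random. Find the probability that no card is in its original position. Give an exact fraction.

This is the derangement probability: permutations of 6 with no fixed point.
D(6) = 6! · (1 − 1/1! + 1/2! − ··· + (−1)^6/6!) = 265.
P = 265/720 = 53/144.

53/144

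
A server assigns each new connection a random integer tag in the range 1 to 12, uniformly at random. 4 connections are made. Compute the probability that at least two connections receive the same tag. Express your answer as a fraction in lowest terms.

It's easier to compute the probability that all 4 are distinct.
P(all distinct) = 12/12 · 11/12 · ··· · 9/12 = 55/96.
So the probability of at least one match is 1 − 55/96 = 41/96.

41/96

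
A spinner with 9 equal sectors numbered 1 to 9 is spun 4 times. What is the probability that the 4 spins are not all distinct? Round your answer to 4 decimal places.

P(all 4 different) = 9/9 · 8/9 · ··· · 6/9 ≈ 0.4609.
P(at least two equal) = 1 − 0.4609 = 0.5391.

0.5391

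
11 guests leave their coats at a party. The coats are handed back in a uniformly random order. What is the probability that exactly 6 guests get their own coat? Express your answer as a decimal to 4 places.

0.0005

Choose which 6 of the 11 are fixed: C(11,6) = 462 ways.
The remaining 5 must have no fixed point: D(5) = 44.
P = 462·44/39916800 = 11/21600 ≈ 0.0005.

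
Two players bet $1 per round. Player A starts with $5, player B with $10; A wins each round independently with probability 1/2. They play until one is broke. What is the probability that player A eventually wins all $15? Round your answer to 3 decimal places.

With a fair step, P(i) = ½P(i−1) + ½P(i+1) with P(0)=0, P(15)=1 has the linear solution P(i) = i/15.
P(5) = 5/15 = 1/3 ≈ 0.333.

0.333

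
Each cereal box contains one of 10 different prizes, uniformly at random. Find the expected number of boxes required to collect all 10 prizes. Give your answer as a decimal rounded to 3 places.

29.290

After i distinct types are collected, each trial gives a new one with probability (10−i)/10, so the expected wait for the next new type is 10/(10−i).
E = 10/10 + 10/9 + 10/8 + 10/7 + 10/6 + 10/5 + 10/4 + 10/3 + 10/2 + 10/1 = 7381/252 ≈ 29.290.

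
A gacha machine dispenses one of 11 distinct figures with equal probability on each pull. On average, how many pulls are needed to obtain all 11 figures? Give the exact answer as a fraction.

83711/2520

After i distinct types are collected, each trial gives a new one with probability (11−i)/11, so the expected wait for the next new type is 11/(11−i).
E = 11/11 + 11/10 + 11/9 + 11/8 + 11/7 + 11/6 + 11/5 + 11/4 + 11/3 + 11/2 + 11/1 = 83711/2520.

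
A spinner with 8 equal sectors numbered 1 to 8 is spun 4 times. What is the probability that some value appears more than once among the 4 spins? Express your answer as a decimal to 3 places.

0.590

P(all 4 different) = 8/8 · 7/8 · ··· · 5/8 ≈ 0.410.
P(at least two equal) = 1 − 0.410 = 0.590.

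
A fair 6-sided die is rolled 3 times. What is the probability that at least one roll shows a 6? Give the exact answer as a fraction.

P(no roll shows a 6) = (5/6)^3 = 125/216.
P(at least one) = 1 − 125/216 = 91/216.

91/216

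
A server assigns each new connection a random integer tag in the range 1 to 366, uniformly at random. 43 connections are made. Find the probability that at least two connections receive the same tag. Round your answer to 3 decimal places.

It's easier to compute the probability that all 43 are distinct.
P(all distinct) = 366/366 · 365/366 · ··· · 324/366 ≈ 0.077.
So the probability of at least one match is 1 − 0.077 = 0.923.

0.923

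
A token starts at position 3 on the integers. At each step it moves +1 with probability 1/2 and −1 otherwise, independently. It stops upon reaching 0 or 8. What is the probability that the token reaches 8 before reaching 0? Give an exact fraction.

With a fair step, P(i) = ½P(i−1) + ½P(i+1) with P(0)=0, P(8)=1 has the linear solution P(i) = i/8.
P(3) = 3/8.

3/8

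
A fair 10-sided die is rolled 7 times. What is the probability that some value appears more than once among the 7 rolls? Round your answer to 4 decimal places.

0.9395

P(all 7 different) = 10/10 · 9/10 · ··· · 4/10 ≈ 0.0605.
P(at least two equal) = 1 − 0.0605 = 0.9395.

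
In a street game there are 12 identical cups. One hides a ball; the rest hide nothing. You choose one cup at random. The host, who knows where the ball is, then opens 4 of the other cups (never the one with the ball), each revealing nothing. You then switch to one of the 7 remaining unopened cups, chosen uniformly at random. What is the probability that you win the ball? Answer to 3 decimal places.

0.131

Your original cup holds the ball with probability 1/12, so the other 11 collectively hold it with probability 11/12.
The host can always find 4 empty cups to open, so the reveals don't change that 11/12; it is now spread over the 7 remaining unopened cups.
P(win by switching) = (11/12) · (1/7) = 11/84 ≈ 0.131.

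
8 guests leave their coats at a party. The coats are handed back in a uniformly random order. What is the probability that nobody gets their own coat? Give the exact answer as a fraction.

2119/5760

This is the derangement probability: permutations of 8 with no fixed point.
D(8) = 8! · (1 − 1/1! + 1/2! − ··· + (−1)^8/8!) = 14833.
P = 14833/40320 = 2119/5760.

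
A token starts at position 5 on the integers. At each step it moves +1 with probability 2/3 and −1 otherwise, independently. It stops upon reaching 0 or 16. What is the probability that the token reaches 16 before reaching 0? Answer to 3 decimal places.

Let r = q/p = (1/3)/(2/3) = 1/2. The recurrence P(i) = p·P(i+1) + q·P(i−1) with P(0)=0, P(16)=1 gives P(i) = (1 − r^i)/(1 − r^16).
P(5) = (1 − (1/2)^5) / (1 − (1/2)^16) = 63488/65535 ≈ 0.969.

0.969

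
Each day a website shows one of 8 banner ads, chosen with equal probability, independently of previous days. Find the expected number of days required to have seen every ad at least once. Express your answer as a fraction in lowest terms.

761/35

After i distinct types are collected, each trial gives a new one with probability (8−i)/8, so the expected wait for the next new type is 8/(8−i).
E = 8/8 + 8/7 + 8/6 + 8/5 + 8/4 + 8/3 + 8/2 + 8/1 = 761/35.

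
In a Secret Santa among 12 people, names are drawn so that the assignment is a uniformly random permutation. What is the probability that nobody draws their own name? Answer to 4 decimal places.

0.3679

This is the derangement probability: permutations of 12 with no fixed point.
D(12) = 12! · (1 − 1/1! + 1/2! − ··· + (−1)^12/12!) = 176214841.
P = 176214841/479001600 = 16019531/43545600 ≈ 0.3679.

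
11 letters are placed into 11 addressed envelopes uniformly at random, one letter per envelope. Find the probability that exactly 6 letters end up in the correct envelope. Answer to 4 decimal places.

Choose which 6 of the 11 are fixed: C(11,6) = 462 ways.
The remaining 5 must have no fixed point: D(5) = 44.
P = 462·44/39916800 = 11/21600 ≈ 0.0005.

0.0005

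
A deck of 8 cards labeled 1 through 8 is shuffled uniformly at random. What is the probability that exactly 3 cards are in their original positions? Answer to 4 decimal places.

0.0611

Choose which 3 of the 8 are fixed: C(8,3) = 56 ways.
The remaining 5 must have no fixed point: D(5) = 44.
P = 56·44/40320 = 11/180 ≈ 0.0611.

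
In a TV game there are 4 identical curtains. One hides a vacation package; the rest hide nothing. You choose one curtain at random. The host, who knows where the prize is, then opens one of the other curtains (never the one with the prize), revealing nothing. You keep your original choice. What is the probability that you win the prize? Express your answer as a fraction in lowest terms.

1/4

The host can always open an empty curtain regardless of your choice, so this gives no information about your original curtain.
P(win by staying) = 1/4.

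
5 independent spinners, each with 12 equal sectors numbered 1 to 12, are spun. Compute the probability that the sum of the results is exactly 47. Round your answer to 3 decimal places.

There are 12^5 = 248832 equally likely outcomes.
The number of ordered 5-tuples from {1,…,12} summing to 47 is 2355.
P(sum = 47) = 2355/248832 = 785/82944 ≈ 0.009.

0.009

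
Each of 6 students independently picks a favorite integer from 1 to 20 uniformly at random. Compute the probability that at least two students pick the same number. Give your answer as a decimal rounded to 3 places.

0.564

It's easier to compute the probability that all 6 are distinct.
P(all distinct) = 20/20 · 19/20 · ··· · 15/20 ≈ 0.436.
So the probability of at least one match is 1 − 0.436 = 0.564.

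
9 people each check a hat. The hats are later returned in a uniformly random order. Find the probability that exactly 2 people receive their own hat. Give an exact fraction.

Choose which 2 of the 9 are fixed: C(9,2) = 36 ways.
The remaining 7 must have no fixed point: D(7) = 1854.
P = 36·1854/362880 = 103/560.

103/560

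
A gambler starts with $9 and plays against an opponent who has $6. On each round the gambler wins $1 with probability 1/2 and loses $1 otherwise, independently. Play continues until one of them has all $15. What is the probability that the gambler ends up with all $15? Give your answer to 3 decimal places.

With a fair step, P(i) = ½P(i−1) + ½P(i+1) with P(0)=0, P(15)=1 has the linear solution P(i) = i/15.
P(9) = 9/15 = 3/5 ≈ 0.600.

0.600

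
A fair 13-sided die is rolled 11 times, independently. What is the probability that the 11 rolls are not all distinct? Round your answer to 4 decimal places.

0.9983

P(all 11 different) = 13/13 · 12/13 · ··· · 3/13 ≈ 0.0017.
P(at least two equal) = 1 − 0.0017 = 0.9983.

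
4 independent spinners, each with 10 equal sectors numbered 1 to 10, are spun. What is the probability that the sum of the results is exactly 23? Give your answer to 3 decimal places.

There are 10^4 = 10000 equally likely outcomes.
The number of ordered 4-tuples from {1,…,10} summing to 23 is 660.
P(sum = 23) = 660/10000 = 33/500 ≈ 0.066.

0.066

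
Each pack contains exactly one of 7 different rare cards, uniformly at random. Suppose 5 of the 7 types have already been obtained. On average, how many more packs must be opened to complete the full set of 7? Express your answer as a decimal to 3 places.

Starting from 5 distinct types, each trial gives a new one with probability (7−i)/7 when i types are held, so the wait for the next new type is 7/(7−i).
E = 7/2 + 7/1 = 21/2 ≈ 10.500.

10.500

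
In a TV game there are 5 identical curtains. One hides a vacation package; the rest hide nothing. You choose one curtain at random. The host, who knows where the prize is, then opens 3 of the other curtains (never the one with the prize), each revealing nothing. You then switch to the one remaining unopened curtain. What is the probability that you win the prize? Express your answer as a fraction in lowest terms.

Your original curtain holds the prize with probability 1/5, so the other 4 collectively hold it with probability 4/5.
The host can always find 3 empty curtains to open, so the reveals don't change that 4/5; it is now spread over the 1 remaining unopened curtain.
P(win by switching) = (4/5) · (1/1) = 4/5.

4/5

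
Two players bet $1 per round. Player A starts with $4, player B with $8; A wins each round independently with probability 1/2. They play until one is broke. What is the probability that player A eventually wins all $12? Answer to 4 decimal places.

With a fair step, P(i) = ½P(i−1) + ½P(i+1) with P(0)=0, P(12)=1 has the linear solution P(i) = i/12.
P(4) = 4/12 = 1/3 ≈ 0.3333.

0.3333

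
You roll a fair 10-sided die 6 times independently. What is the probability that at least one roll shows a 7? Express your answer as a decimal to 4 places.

P(no roll shows a 7) = (9/10)^6 ≈ 0.5314.
P(at least one) = 1 − 0.5314 = 0.4686.

0.4686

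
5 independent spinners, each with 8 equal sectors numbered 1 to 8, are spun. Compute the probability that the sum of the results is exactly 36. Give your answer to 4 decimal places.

There are 8^5 = 32768 equally likely outcomes.
The number of ordered 5-tuples from {1,…,8} summing to 36 is 70.
P(sum = 36) = 70/32768 = 35/16384 ≈ 0.0021.

0.0021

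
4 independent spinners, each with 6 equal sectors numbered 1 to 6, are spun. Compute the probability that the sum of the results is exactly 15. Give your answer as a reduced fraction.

35/324

There are 6^4 = 1296 equally likely outcomes.
The number of ordered 4-tuples from {1,…,6} summing to 15 is 140.
P(sum = 15) = 140/1296 = 35/324.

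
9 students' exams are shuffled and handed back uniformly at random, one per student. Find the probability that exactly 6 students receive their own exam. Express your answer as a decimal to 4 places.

0.0005

Choose which 6 of the 9 are fixed: C(9,6) = 84 ways.
The remaining 3 must have no fixed point: D(3) = 2.
P = 84·2/362880 = 1/2160 ≈ 0.0005.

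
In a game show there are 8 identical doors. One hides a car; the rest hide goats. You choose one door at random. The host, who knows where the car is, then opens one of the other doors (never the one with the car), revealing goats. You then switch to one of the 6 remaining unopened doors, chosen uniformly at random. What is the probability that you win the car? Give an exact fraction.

7/48

Your original door holds the car with probability 1/8, so the other 7 collectively hold it with probability 7/8.
The host can always find an empty door to open, so this doesn't change that 7/8; it is now spread over the 6 remaining unopened doors.
P(win by switching) = (7/8) · (1/6) = 7/48.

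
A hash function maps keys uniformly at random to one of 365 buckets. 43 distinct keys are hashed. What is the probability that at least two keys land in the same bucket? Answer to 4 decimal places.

It's easier to compute the probability that all 43 are distinct.
P(all distinct) = 365/365 · 364/365 · ··· · 323/365 ≈ 0.0761.
So the probability of at least one match is 1 − 0.0761 = 0.9239.

0.9239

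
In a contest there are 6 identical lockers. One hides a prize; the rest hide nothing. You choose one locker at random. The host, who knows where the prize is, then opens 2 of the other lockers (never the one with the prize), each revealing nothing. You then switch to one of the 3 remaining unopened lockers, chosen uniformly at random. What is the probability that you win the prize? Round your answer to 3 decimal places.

0.278

Your original locker holds the prize with probability 1/6, so the other 5 collectively hold it with probability 5/6.
The host can always find 2 empty lockers to open, so the reveals don't change that 5/6; it is now spread over the 3 remaining unopened lockers.
P(win by switching) = (5/6) · (1/3) = 5/18 ≈ 0.278.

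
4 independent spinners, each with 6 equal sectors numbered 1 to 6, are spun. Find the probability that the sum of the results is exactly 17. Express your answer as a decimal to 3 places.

0.080

There are 6^4 = 1296 equally likely outcomes.
The number of ordered 4-tuples from {1,…,6} summing to 17 is 104.
P(sum = 17) = 104/1296 = 13/162 ≈ 0.080.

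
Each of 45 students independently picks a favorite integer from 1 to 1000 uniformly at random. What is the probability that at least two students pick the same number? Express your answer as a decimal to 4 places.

It's easier to compute the probability that all 45 are distinct.
P(all distinct) = 1000/1000 · 999/1000 · ··· · 956/1000 ≈ 0.3660.
So the probability of at least one match is 1 − 0.3660 = 0.6340.

0.6340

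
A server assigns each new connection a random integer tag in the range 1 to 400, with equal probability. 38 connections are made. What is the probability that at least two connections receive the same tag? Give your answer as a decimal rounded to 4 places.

0.8372

It's easier to compute the probability that all 38 are distinct.
P(all distinct) = 400/400 · 399/400 · ··· · 363/400 ≈ 0.1628.
So the probability of at least one match is 1 − 0.1628 = 0.8372.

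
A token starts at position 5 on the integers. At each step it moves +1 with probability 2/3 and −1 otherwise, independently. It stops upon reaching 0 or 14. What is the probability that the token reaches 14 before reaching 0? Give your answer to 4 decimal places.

0.9688

Let r = q/p = (1/3)/(2/3) = 1/2. The recurrence P(i) = p·P(i+1) + q·P(i−1) with P(0)=0, P(14)=1 gives P(i) = (1 − r^i)/(1 − r^14).
P(5) = (1 − (1/2)^5) / (1 − (1/2)^14) = 15872/16383 ≈ 0.9688.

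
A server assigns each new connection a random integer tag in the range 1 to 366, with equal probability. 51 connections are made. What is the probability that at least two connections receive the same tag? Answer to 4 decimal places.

It's easier to compute the probability that all 51 are distinct.
P(all distinct) = 366/366 · 365/366 · ··· · 316/366 ≈ 0.0258.
So the probability of at least one match is 1 − 0.0258 = 0.9742.

0.9742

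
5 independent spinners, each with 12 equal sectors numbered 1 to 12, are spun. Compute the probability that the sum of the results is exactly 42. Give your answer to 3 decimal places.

There are 12^5 = 248832 equally likely outcomes.
The number of ordered 5-tuples from {1,…,12} summing to 42 is 6265.
P(sum = 42) = 6265/248832 ≈ 0.025.

0.025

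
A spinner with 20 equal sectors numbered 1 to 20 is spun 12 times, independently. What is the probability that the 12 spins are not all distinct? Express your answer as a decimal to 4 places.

0.9853

P(all 12 different) = 20/20 · 19/20 · ··· · 9/20 ≈ 0.0147.
P(at least two equal) = 1 − 0.0147 = 0.9853.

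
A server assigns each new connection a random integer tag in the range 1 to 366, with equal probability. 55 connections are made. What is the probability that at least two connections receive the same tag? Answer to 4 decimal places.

It's easier to compute the probability that all 55 are distinct.
P(all distinct) = 366/366 · 365/366 · ··· · 312/366 ≈ 0.0139.
So the probability of at least one match is 1 − 0.0139 = 0.9861.

0.9861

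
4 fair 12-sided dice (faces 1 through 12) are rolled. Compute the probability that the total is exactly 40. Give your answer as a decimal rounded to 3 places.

There are 12^4 = 20736 equally likely outcomes.
The number of ordered 4-tuples from {1,…,12} summing to 40 is 165.
P(sum = 40) = 165/20736 = 55/6912 ≈ 0.008.

0.008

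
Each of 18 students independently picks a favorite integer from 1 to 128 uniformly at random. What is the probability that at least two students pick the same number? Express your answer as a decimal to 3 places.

It's easier to compute the probability that all 18 are distinct.
P(all distinct) = 128/128 · 127/128 · ··· · 111/128 ≈ 0.285.
So the probability of at least one match is 1 − 0.285 = 0.715.

0.715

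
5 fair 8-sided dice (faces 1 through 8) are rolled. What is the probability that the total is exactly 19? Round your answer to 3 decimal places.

0.061

There are 8^5 = 32768 equally likely outcomes.
The number of ordered 5-tuples from {1,…,8} summing to 19 is 2010.
P(sum = 19) = 2010/32768 = 1005/16384 ≈ 0.061.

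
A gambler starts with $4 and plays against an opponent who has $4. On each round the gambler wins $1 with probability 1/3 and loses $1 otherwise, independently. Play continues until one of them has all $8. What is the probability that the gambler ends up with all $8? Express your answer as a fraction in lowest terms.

1/17

Let r = q/p = (2/3)/(1/3) = 2. The recurrence P(i) = p·P(i+1) + q·P(i−1) with P(0)=0, P(8)=1 gives P(i) = (1 − r^i)/(1 − r^8).
P(4) = (1 − (2)^4) / (1 − (2)^8) = 1/17.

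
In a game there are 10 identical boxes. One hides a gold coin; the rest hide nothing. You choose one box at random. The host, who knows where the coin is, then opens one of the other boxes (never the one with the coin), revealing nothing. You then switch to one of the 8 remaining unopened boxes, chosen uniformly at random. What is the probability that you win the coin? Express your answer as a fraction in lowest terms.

9/80

Your original box holds the coin with probability 1/10, so the other 9 collectively hold it with probability 9/10.
The host can always find an empty box to open, so this doesn't change that 9/10; it is now spread over the 8 remaining unopened boxes.
P(win by switching) = (9/10) · (1/8) = 9/80.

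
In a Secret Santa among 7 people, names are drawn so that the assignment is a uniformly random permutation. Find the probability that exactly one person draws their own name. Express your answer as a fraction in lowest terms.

53/144

Choose which one is fixed: C(7,1) = 7 ways.
The remaining 6 must have no fixed point: D(6) = 265.
P = 7·265/5040 = 53/144.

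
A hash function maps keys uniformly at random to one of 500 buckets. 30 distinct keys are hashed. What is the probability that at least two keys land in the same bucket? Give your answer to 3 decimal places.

It's easier to compute the probability that all 30 are distinct.
P(all distinct) = 500/500 · 499/500 · ··· · 471/500 ≈ 0.412.
So the probability of at least one match is 1 − 0.412 = 0.588.

0.588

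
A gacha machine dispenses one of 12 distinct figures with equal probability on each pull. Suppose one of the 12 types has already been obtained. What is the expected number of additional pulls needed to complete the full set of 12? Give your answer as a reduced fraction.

83711/2310

Starting from 1 distinct type, each trial gives a new one with probability (12−i)/12 when i types are held, so the wait for the next new type is 12/(12−i).
E = 12/11 + 12/10 + 12/9 + 12/8 + 12/7 + 12/6 + 12/5 + 12/4 + 12/3 + 12/2 + 12/1 = 83711/2310.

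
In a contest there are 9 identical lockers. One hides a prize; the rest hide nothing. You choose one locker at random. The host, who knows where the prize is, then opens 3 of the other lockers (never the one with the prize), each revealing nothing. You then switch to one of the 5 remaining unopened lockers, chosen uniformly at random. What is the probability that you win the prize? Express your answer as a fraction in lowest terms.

Your original locker holds the prize with probability 1/9, so the other 8 collectively hold it with probability 8/9.
The host can always find 3 empty lockers to open, so the reveals don't change that 8/9; it is now spread over the 5 remaining unopened lockers.
P(win by switching) = (8/9) · (1/5) = 8/45.

8/45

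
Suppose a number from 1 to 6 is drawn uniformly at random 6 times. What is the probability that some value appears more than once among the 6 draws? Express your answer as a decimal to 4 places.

0.9846

P(all 6 different) = 6/6 · 5/6 · ··· · 1/6 ≈ 0.0154.
P(at least two equal) = 1 − 0.0154 = 0.9846.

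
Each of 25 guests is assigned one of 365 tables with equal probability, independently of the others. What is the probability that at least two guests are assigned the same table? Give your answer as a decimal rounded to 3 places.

0.569

It's easier to compute the probability that all 25 are distinct.
P(all distinct) = 365/365 · 364/365 · ··· · 341/365 ≈ 0.431.
So the probability of at least one match is 1 − 0.431 = 0.569.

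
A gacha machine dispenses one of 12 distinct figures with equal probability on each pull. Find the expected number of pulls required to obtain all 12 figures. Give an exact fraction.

86021/2310

After i distinct types are collected, each trial gives a new one with probability (12−i)/12, so the expected wait for the next new type is 12/(12−i).
E = 12/12 + 12/11 + 12/10 + 12/9 + 12/8 + 12/7 + 12/6 + 12/5 + 12/4 + 12/3 + 12/2 + 12/1 = 86021/2310.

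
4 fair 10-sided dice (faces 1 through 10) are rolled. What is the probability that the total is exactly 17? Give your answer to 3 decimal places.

There are 10^4 = 10000 equally likely outcomes.
The number of ordered 4-tuples from {1,…,10} summing to 17 is 480.
P(sum = 17) = 480/10000 = 6/125 ≈ 0.048.

0.048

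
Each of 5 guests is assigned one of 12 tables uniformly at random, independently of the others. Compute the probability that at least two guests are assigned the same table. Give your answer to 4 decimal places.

It's easier to compute the probability that all 5 are distinct.
P(all distinct) = 12/12 · 11/12 · ··· · 8/12 ≈ 0.3819.
So the probability of at least one match is 1 − 0.3819 = 0.6181.

0.6181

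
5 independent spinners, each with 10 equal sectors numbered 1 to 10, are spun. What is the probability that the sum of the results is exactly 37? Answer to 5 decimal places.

0.02205

There are 10^5 = 100000 equally likely outcomes.
The number of ordered 5-tuples from {1,…,10} summing to 37 is 2205.
P(sum = 37) = 2205/100000 = 441/20000 ≈ 0.02205.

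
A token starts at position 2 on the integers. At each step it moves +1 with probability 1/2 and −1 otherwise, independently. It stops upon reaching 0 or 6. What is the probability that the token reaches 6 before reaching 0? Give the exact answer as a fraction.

With a fair step, P(i) = ½P(i−1) + ½P(i+1) with P(0)=0, P(6)=1 has the linear solution P(i) = i/6.
P(2) = 2/6 = 1/3.

1/3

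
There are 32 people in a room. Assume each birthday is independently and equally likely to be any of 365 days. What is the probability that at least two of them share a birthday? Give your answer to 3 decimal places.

It's easier to compute the probability that all 32 are distinct.
P(all distinct) = 365/365 · 364/365 · ··· · 334/365 ≈ 0.247.
So the probability of at least one match is 1 − 0.247 = 0.753.

0.753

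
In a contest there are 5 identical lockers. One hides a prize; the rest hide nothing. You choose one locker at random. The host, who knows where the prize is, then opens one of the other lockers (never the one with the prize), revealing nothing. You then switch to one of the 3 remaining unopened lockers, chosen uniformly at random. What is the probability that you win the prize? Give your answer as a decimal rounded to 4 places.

0.2667

Your original locker holds the prize with probability 1/5, so the other 4 collectively hold it with probability 4/5.
The host can always find an empty locker to open, so this doesn't change that 4/5; it is now spread over the 3 remaining unopened lockers.
P(win by switching) = (4/5) · (1/3) = 4/15 ≈ 0.2667.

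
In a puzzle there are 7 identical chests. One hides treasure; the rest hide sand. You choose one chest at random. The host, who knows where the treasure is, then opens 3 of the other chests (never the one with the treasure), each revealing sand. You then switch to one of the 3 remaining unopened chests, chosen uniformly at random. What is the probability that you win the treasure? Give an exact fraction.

Your original chest holds the treasure with probability 1/7, so the other 6 collectively hold it with probability 6/7.
The host can always find 3 empty chests to open, so the reveals don't change that 6/7; it is now spread over the 3 remaining unopened chests.
P(win by switching) = (6/7) · (1/3) = 2/7.

2/7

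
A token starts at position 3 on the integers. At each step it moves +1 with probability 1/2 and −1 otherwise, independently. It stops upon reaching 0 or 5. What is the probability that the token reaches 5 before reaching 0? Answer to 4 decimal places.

0.6000

With a fair step, P(i) = ½P(i−1) + ½P(i+1) with P(0)=0, P(5)=1 has the linear solution P(i) = i/5.
P(3) = 3/5 ≈ 0.6000.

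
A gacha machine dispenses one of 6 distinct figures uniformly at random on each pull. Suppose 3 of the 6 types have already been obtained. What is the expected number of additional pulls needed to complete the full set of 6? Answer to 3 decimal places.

Starting from 3 distinct types, each trial gives a new one with probability (6−i)/6 when i types are held, so the wait for the next new type is 6/(6−i).
E = 6/3 + 6/2 + 6/1 = 11 ≈ 11.000.

11.000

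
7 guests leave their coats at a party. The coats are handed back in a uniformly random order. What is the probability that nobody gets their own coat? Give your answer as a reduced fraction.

103/280

This is the derangement probability: permutations of 7 with no fixed point.
D(7) = 7! · (1 − 1/1! + 1/2! − ··· + (−1)^7/7!) = 1854.
P = 1854/5040 = 103/280.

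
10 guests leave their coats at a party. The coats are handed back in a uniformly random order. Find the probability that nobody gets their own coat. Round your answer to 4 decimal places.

This is the derangement probability: permutations of 10 with no fixed point.
D(10) = 10! · (1 − 1/1! + 1/2! − ··· + (−1)^10/10!) = 1334961.
P = 1334961/3628800 = 16481/44800 ≈ 0.3679.

0.3679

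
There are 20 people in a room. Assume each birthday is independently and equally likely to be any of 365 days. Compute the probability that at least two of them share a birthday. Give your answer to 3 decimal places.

0.411

It's easier to compute the probability that all 20 are distinct.
P(all distinct) = 365/365 · 364/365 · ··· · 346/365 ≈ 0.589.
So the probability of at least one match is 1 − 0.589 = 0.411.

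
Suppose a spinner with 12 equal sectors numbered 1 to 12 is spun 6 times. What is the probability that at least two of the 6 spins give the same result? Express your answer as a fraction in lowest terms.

P(all 6 different) = 12/12 · 11/12 · ··· · 7/12 = 385/1728.
P(at least two equal) = 1 − 385/1728 = 1343/1728.

1343/1728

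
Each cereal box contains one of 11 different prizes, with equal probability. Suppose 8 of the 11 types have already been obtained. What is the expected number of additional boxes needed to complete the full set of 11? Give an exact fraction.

121/6

Starting from 8 distinct types, each trial gives a new one with probability (11−i)/11 when i types are held, so the wait for the next new type is 11/(11−i).
E = 11/3 + 11/2 + 11/1 = 121/6.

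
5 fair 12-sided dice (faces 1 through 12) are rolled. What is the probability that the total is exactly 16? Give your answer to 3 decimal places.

There are 12^5 = 248832 equally likely outcomes.
The number of ordered 5-tuples from {1,…,12} summing to 16 is 1365.
P(sum = 16) = 1365/248832 = 455/82944 ≈ 0.005.

0.005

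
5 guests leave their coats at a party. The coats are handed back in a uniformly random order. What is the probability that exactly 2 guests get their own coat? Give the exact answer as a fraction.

1/6

Choose which 2 of the 5 are fixed: C(5,2) = 10 ways.
The remaining 3 must have no fixed point: D(3) = 2.
P = 10·2/120 = 1/6.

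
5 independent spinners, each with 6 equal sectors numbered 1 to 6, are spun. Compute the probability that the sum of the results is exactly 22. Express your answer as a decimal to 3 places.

There are 6^5 = 7776 equally likely outcomes.
The number of ordered 5-tuples from {1,…,6} summing to 22 is 420.
P(sum = 22) = 420/7776 = 35/648 ≈ 0.054.

0.054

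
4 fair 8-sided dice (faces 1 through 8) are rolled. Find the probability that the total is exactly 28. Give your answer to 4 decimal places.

0.0085

There are 8^4 = 4096 equally likely outcomes.
The number of ordered 4-tuples from {1,…,8} summing to 28 is 35.
P(sum = 28) = 35/4096 ≈ 0.0085.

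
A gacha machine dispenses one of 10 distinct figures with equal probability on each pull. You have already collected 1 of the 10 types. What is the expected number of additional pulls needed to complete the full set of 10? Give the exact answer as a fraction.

Starting from 1 distinct type, each trial gives a new one with probability (10−i)/10 when i types are held, so the wait for the next new type is 10/(10−i).
E = 10/9 + 10/8 + 10/7 + 10/6 + 10/5 + 10/4 + 10/3 + 10/2 + 10/1 = 7129/252.

7129/252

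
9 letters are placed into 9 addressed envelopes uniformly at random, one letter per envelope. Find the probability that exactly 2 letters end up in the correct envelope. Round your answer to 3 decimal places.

Choose which 2 of the 9 are fixed: C(9,2) = 36 ways.
The remaining 7 must have no fixed point: D(7) = 1854.
P = 36·1854/362880 = 103/560 ≈ 0.184.

0.184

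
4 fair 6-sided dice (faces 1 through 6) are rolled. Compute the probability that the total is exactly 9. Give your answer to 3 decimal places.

There are 6^4 = 1296 equally likely outcomes.
The number of ordered 4-tuples from {1,…,6} summing to 9 is 56.
P(sum = 9) = 56/1296 = 7/162 ≈ 0.043.

0.043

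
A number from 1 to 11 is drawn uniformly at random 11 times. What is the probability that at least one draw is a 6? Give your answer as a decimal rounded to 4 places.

0.6495

P(no draw is a 6) = (10/11)^11 ≈ 0.3505.
P(at least one) = 1 − 0.3505 = 0.6495.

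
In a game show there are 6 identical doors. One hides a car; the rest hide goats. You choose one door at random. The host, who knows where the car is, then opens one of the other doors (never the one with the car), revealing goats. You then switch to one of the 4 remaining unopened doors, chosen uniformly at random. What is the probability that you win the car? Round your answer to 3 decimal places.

Your original door holds the car with probability 1/6, so the other 5 collectively hold it with probability 5/6.
The host can always find an empty door to open, so this doesn't change that 5/6; it is now spread over the 4 remaining unopened doors.
P(win by switching) = (5/6) · (1/4) = 5/24 ≈ 0.208.

0.208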